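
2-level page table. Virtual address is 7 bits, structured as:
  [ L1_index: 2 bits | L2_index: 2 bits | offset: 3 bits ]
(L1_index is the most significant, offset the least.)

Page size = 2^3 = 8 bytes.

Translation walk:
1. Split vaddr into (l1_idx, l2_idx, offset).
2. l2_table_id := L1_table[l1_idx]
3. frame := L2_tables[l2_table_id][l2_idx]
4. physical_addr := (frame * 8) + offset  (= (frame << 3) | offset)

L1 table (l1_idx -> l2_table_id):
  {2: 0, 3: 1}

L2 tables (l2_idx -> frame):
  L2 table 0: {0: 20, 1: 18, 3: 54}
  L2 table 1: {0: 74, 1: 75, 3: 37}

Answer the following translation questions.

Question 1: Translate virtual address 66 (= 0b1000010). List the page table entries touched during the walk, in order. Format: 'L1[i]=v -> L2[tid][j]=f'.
vaddr = 66 = 0b1000010
Split: l1_idx=2, l2_idx=0, offset=2

Answer: L1[2]=0 -> L2[0][0]=20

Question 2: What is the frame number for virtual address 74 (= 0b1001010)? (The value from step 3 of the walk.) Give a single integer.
vaddr = 74: l1_idx=2, l2_idx=1
L1[2] = 0; L2[0][1] = 18

Answer: 18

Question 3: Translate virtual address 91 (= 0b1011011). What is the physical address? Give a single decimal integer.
Answer: 435

Derivation:
vaddr = 91 = 0b1011011
Split: l1_idx=2, l2_idx=3, offset=3
L1[2] = 0
L2[0][3] = 54
paddr = 54 * 8 + 3 = 435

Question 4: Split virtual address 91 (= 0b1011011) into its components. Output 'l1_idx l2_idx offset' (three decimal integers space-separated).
vaddr = 91 = 0b1011011
  top 2 bits -> l1_idx = 2
  next 2 bits -> l2_idx = 3
  bottom 3 bits -> offset = 3

Answer: 2 3 3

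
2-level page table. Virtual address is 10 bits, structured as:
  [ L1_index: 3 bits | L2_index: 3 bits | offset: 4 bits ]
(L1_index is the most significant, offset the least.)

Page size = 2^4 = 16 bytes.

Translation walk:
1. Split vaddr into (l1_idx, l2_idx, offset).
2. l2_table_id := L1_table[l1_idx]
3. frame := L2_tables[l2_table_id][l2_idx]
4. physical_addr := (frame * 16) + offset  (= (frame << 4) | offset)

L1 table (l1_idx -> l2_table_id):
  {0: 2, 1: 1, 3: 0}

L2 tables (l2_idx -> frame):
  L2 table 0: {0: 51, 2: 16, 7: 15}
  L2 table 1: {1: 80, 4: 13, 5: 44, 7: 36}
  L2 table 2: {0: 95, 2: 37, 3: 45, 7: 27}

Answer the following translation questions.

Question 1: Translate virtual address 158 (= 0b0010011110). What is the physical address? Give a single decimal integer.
vaddr = 158 = 0b0010011110
Split: l1_idx=1, l2_idx=1, offset=14
L1[1] = 1
L2[1][1] = 80
paddr = 80 * 16 + 14 = 1294

Answer: 1294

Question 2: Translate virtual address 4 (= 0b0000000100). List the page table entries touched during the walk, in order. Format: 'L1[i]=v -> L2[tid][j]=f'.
Answer: L1[0]=2 -> L2[2][0]=95

Derivation:
vaddr = 4 = 0b0000000100
Split: l1_idx=0, l2_idx=0, offset=4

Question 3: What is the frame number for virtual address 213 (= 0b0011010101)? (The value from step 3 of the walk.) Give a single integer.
Answer: 44

Derivation:
vaddr = 213: l1_idx=1, l2_idx=5
L1[1] = 1; L2[1][5] = 44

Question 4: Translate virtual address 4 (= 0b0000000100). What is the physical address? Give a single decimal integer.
Answer: 1524

Derivation:
vaddr = 4 = 0b0000000100
Split: l1_idx=0, l2_idx=0, offset=4
L1[0] = 2
L2[2][0] = 95
paddr = 95 * 16 + 4 = 1524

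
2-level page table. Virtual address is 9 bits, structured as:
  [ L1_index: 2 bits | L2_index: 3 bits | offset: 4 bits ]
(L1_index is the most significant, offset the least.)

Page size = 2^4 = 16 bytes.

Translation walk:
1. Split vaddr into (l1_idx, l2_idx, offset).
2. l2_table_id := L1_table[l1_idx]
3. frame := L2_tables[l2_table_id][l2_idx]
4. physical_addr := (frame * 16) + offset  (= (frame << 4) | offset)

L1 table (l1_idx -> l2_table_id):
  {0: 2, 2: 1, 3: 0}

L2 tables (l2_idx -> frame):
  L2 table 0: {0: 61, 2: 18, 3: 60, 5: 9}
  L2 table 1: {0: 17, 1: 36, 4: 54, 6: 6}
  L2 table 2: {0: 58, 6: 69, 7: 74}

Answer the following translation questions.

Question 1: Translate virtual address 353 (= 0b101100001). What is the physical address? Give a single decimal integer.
Answer: 97

Derivation:
vaddr = 353 = 0b101100001
Split: l1_idx=2, l2_idx=6, offset=1
L1[2] = 1
L2[1][6] = 6
paddr = 6 * 16 + 1 = 97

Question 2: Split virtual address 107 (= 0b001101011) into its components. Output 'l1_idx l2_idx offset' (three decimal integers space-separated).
Answer: 0 6 11

Derivation:
vaddr = 107 = 0b001101011
  top 2 bits -> l1_idx = 0
  next 3 bits -> l2_idx = 6
  bottom 4 bits -> offset = 11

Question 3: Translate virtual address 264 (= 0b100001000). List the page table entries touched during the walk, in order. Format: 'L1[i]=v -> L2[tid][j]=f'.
vaddr = 264 = 0b100001000
Split: l1_idx=2, l2_idx=0, offset=8

Answer: L1[2]=1 -> L2[1][0]=17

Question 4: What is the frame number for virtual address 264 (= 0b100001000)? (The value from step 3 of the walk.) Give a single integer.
Answer: 17

Derivation:
vaddr = 264: l1_idx=2, l2_idx=0
L1[2] = 1; L2[1][0] = 17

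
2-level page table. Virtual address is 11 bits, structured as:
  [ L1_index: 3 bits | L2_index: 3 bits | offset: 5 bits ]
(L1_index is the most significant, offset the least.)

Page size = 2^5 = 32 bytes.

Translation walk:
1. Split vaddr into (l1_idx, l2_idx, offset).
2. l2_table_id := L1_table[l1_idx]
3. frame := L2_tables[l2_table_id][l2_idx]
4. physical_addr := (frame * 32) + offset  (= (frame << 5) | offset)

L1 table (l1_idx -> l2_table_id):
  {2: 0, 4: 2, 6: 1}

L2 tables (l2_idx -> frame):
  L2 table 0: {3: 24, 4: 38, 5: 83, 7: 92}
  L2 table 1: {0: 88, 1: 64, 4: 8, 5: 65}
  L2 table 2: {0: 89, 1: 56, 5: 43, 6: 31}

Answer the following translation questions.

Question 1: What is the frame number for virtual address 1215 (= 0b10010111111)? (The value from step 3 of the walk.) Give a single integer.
Answer: 43

Derivation:
vaddr = 1215: l1_idx=4, l2_idx=5
L1[4] = 2; L2[2][5] = 43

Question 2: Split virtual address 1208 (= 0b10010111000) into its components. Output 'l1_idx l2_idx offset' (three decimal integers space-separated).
Answer: 4 5 24

Derivation:
vaddr = 1208 = 0b10010111000
  top 3 bits -> l1_idx = 4
  next 3 bits -> l2_idx = 5
  bottom 5 bits -> offset = 24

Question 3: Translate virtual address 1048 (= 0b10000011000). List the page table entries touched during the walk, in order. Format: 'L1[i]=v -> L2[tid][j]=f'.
vaddr = 1048 = 0b10000011000
Split: l1_idx=4, l2_idx=0, offset=24

Answer: L1[4]=2 -> L2[2][0]=89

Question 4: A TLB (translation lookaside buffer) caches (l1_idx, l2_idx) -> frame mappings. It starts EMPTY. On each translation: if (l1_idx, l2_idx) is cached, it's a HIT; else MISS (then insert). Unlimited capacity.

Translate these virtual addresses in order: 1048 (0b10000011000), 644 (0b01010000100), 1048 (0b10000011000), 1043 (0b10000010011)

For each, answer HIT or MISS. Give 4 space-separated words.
Answer: MISS MISS HIT HIT

Derivation:
vaddr=1048: (4,0) not in TLB -> MISS, insert
vaddr=644: (2,4) not in TLB -> MISS, insert
vaddr=1048: (4,0) in TLB -> HIT
vaddr=1043: (4,0) in TLB -> HIT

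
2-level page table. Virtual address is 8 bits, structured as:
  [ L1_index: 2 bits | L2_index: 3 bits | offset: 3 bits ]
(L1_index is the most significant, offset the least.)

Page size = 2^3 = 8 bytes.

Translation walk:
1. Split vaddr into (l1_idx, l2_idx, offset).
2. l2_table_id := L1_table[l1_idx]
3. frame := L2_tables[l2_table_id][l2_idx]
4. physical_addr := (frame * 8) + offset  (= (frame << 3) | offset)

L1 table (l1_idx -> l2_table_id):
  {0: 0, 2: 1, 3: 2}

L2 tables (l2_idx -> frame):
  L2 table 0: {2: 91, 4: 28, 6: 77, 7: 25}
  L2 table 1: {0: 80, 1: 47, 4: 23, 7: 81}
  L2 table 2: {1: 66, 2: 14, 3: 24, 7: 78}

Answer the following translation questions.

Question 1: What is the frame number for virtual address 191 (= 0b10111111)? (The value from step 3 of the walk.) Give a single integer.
vaddr = 191: l1_idx=2, l2_idx=7
L1[2] = 1; L2[1][7] = 81

Answer: 81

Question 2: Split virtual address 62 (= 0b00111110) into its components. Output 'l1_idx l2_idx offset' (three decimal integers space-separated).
vaddr = 62 = 0b00111110
  top 2 bits -> l1_idx = 0
  next 3 bits -> l2_idx = 7
  bottom 3 bits -> offset = 6

Answer: 0 7 6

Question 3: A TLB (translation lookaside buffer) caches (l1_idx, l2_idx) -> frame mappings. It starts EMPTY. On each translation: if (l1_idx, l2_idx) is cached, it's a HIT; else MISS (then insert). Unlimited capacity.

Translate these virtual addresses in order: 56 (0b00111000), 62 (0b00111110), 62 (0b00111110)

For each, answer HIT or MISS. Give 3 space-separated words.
Answer: MISS HIT HIT

Derivation:
vaddr=56: (0,7) not in TLB -> MISS, insert
vaddr=62: (0,7) in TLB -> HIT
vaddr=62: (0,7) in TLB -> HIT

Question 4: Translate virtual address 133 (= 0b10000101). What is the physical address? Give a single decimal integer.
Answer: 645

Derivation:
vaddr = 133 = 0b10000101
Split: l1_idx=2, l2_idx=0, offset=5
L1[2] = 1
L2[1][0] = 80
paddr = 80 * 8 + 5 = 645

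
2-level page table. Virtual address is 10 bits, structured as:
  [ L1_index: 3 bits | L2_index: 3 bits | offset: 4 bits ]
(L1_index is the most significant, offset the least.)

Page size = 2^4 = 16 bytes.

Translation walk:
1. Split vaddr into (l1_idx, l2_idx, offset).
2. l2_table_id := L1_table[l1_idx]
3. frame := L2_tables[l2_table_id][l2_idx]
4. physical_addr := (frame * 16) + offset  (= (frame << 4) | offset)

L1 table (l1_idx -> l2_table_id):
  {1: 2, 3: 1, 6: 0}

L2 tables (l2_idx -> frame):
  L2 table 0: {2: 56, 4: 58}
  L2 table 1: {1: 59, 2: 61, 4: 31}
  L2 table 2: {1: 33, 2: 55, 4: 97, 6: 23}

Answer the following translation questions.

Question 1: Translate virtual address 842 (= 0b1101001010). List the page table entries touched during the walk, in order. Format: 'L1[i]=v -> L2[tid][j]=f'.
vaddr = 842 = 0b1101001010
Split: l1_idx=6, l2_idx=4, offset=10

Answer: L1[6]=0 -> L2[0][4]=58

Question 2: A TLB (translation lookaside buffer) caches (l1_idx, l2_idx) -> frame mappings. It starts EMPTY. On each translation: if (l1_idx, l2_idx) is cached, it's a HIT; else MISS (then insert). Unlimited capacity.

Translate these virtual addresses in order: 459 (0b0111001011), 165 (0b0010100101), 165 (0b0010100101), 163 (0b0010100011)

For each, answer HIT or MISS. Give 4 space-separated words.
Answer: MISS MISS HIT HIT

Derivation:
vaddr=459: (3,4) not in TLB -> MISS, insert
vaddr=165: (1,2) not in TLB -> MISS, insert
vaddr=165: (1,2) in TLB -> HIT
vaddr=163: (1,2) in TLB -> HIT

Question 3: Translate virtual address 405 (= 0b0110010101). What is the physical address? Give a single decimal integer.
Answer: 949

Derivation:
vaddr = 405 = 0b0110010101
Split: l1_idx=3, l2_idx=1, offset=5
L1[3] = 1
L2[1][1] = 59
paddr = 59 * 16 + 5 = 949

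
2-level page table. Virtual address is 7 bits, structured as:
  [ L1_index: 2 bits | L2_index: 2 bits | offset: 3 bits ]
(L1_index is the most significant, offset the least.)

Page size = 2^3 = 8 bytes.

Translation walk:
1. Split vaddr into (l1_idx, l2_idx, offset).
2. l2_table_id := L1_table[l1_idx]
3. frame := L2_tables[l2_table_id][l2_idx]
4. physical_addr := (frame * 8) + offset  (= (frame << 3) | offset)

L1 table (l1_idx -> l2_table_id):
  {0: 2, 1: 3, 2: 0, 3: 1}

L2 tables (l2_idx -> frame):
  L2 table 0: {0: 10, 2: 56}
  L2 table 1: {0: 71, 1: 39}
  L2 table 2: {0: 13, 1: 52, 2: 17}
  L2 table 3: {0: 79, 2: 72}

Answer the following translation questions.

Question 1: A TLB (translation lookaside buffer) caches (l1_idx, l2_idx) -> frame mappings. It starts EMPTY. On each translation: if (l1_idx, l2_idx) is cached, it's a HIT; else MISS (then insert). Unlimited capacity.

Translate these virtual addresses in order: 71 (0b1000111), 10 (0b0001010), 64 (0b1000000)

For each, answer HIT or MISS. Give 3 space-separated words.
vaddr=71: (2,0) not in TLB -> MISS, insert
vaddr=10: (0,1) not in TLB -> MISS, insert
vaddr=64: (2,0) in TLB -> HIT

Answer: MISS MISS HIT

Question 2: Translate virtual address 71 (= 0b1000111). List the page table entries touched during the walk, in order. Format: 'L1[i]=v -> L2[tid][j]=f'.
vaddr = 71 = 0b1000111
Split: l1_idx=2, l2_idx=0, offset=7

Answer: L1[2]=0 -> L2[0][0]=10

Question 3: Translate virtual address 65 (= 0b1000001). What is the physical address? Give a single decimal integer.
Answer: 81

Derivation:
vaddr = 65 = 0b1000001
Split: l1_idx=2, l2_idx=0, offset=1
L1[2] = 0
L2[0][0] = 10
paddr = 10 * 8 + 1 = 81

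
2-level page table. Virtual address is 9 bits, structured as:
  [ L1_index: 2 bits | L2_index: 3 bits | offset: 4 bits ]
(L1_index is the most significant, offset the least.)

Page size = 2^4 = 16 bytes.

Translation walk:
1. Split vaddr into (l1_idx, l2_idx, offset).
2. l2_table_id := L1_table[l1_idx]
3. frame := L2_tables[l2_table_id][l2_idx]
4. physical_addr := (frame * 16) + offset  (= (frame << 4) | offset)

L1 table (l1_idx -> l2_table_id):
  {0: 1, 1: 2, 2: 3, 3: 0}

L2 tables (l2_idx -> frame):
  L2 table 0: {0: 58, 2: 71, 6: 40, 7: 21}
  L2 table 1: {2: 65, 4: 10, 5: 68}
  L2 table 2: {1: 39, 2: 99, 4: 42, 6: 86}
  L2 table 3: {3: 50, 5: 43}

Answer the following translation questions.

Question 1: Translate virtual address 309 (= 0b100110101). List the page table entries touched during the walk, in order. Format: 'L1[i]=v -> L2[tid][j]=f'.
vaddr = 309 = 0b100110101
Split: l1_idx=2, l2_idx=3, offset=5

Answer: L1[2]=3 -> L2[3][3]=50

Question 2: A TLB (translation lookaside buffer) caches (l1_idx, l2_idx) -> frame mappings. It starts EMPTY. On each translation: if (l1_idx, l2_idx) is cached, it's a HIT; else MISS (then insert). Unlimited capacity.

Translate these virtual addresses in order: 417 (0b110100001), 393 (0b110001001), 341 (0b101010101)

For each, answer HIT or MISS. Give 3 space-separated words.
vaddr=417: (3,2) not in TLB -> MISS, insert
vaddr=393: (3,0) not in TLB -> MISS, insert
vaddr=341: (2,5) not in TLB -> MISS, insert

Answer: MISS MISS MISS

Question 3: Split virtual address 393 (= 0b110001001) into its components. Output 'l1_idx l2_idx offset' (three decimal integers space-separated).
vaddr = 393 = 0b110001001
  top 2 bits -> l1_idx = 3
  next 3 bits -> l2_idx = 0
  bottom 4 bits -> offset = 9

Answer: 3 0 9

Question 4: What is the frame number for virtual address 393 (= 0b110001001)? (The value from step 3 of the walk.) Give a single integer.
vaddr = 393: l1_idx=3, l2_idx=0
L1[3] = 0; L2[0][0] = 58

Answer: 58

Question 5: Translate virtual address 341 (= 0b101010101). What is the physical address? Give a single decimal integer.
Answer: 693

Derivation:
vaddr = 341 = 0b101010101
Split: l1_idx=2, l2_idx=5, offset=5
L1[2] = 3
L2[3][5] = 43
paddr = 43 * 16 + 5 = 693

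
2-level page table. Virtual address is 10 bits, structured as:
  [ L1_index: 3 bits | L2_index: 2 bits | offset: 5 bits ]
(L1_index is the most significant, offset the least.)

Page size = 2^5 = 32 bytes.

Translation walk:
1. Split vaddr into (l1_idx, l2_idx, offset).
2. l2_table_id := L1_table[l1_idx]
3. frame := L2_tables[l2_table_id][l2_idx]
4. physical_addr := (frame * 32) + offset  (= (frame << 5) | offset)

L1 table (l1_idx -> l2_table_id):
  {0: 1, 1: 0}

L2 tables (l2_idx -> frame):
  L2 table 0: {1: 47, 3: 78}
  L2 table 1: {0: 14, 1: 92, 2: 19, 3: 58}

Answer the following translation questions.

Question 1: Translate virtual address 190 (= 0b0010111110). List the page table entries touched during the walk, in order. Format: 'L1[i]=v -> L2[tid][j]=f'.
Answer: L1[1]=0 -> L2[0][1]=47

Derivation:
vaddr = 190 = 0b0010111110
Split: l1_idx=1, l2_idx=1, offset=30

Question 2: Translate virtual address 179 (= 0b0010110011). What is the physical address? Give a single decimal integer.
Answer: 1523

Derivation:
vaddr = 179 = 0b0010110011
Split: l1_idx=1, l2_idx=1, offset=19
L1[1] = 0
L2[0][1] = 47
paddr = 47 * 32 + 19 = 1523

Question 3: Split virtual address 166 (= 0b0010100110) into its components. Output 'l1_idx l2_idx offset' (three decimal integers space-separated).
vaddr = 166 = 0b0010100110
  top 3 bits -> l1_idx = 1
  next 2 bits -> l2_idx = 1
  bottom 5 bits -> offset = 6

Answer: 1 1 6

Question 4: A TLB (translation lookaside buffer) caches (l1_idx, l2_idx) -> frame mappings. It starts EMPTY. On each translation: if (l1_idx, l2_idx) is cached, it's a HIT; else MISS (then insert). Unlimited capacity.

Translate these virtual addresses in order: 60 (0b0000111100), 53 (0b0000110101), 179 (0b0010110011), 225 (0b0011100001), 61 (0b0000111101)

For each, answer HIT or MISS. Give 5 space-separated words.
Answer: MISS HIT MISS MISS HIT

Derivation:
vaddr=60: (0,1) not in TLB -> MISS, insert
vaddr=53: (0,1) in TLB -> HIT
vaddr=179: (1,1) not in TLB -> MISS, insert
vaddr=225: (1,3) not in TLB -> MISS, insert
vaddr=61: (0,1) in TLB -> HIT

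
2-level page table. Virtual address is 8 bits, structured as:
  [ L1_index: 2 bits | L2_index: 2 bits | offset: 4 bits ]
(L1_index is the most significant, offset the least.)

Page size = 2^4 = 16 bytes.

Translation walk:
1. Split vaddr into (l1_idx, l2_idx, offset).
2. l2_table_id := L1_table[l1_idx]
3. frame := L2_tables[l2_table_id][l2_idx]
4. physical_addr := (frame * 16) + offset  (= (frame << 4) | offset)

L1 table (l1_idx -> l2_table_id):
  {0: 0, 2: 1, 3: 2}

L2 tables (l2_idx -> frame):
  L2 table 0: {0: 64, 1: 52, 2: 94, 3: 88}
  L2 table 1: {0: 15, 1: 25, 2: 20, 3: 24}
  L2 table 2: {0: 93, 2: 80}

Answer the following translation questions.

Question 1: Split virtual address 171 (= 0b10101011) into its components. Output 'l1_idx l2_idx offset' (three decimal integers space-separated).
vaddr = 171 = 0b10101011
  top 2 bits -> l1_idx = 2
  next 2 bits -> l2_idx = 2
  bottom 4 bits -> offset = 11

Answer: 2 2 11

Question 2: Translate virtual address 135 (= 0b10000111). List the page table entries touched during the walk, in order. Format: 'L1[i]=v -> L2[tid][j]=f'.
Answer: L1[2]=1 -> L2[1][0]=15

Derivation:
vaddr = 135 = 0b10000111
Split: l1_idx=2, l2_idx=0, offset=7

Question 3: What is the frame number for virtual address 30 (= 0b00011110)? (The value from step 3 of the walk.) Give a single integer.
Answer: 52

Derivation:
vaddr = 30: l1_idx=0, l2_idx=1
L1[0] = 0; L2[0][1] = 52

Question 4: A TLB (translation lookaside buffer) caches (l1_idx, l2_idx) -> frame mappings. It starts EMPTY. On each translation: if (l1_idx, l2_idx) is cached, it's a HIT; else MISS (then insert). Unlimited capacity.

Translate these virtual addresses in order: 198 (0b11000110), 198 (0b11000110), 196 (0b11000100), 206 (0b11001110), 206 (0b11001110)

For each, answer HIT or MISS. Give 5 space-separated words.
vaddr=198: (3,0) not in TLB -> MISS, insert
vaddr=198: (3,0) in TLB -> HIT
vaddr=196: (3,0) in TLB -> HIT
vaddr=206: (3,0) in TLB -> HIT
vaddr=206: (3,0) in TLB -> HIT

Answer: MISS HIT HIT HIT HIT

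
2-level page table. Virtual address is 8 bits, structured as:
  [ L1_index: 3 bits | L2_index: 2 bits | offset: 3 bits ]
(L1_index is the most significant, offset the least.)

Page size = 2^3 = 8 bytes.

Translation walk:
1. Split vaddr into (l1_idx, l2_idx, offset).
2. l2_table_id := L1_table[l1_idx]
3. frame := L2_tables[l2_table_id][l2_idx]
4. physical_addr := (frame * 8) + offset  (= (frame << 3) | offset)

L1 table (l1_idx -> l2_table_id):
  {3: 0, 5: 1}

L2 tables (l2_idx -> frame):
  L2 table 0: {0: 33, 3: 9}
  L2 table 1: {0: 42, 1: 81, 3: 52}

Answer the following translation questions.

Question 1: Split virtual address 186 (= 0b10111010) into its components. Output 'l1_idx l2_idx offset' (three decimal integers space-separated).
vaddr = 186 = 0b10111010
  top 3 bits -> l1_idx = 5
  next 2 bits -> l2_idx = 3
  bottom 3 bits -> offset = 2

Answer: 5 3 2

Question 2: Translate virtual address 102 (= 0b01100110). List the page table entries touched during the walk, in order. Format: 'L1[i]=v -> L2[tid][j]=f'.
Answer: L1[3]=0 -> L2[0][0]=33

Derivation:
vaddr = 102 = 0b01100110
Split: l1_idx=3, l2_idx=0, offset=6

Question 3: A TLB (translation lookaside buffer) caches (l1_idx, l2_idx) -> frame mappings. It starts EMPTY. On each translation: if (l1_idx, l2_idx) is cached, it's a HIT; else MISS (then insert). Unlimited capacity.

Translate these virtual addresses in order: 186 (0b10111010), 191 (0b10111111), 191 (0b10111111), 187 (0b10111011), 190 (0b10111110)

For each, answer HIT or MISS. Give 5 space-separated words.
vaddr=186: (5,3) not in TLB -> MISS, insert
vaddr=191: (5,3) in TLB -> HIT
vaddr=191: (5,3) in TLB -> HIT
vaddr=187: (5,3) in TLB -> HIT
vaddr=190: (5,3) in TLB -> HIT

Answer: MISS HIT HIT HIT HIT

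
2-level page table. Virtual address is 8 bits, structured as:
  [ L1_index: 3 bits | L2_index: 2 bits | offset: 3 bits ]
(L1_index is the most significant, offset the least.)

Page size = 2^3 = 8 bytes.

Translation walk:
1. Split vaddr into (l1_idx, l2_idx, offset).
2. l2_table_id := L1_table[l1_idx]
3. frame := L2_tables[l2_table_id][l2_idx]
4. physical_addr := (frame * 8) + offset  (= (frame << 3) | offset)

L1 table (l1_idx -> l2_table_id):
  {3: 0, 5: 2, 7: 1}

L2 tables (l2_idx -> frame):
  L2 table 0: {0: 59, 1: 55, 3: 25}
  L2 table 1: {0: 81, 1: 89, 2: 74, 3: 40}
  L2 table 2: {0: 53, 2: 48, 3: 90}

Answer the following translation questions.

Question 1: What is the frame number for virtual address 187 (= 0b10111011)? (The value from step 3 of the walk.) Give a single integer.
vaddr = 187: l1_idx=5, l2_idx=3
L1[5] = 2; L2[2][3] = 90

Answer: 90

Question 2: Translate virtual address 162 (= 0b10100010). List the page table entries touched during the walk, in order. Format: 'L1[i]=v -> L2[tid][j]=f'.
vaddr = 162 = 0b10100010
Split: l1_idx=5, l2_idx=0, offset=2

Answer: L1[5]=2 -> L2[2][0]=53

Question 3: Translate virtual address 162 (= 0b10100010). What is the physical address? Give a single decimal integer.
Answer: 426

Derivation:
vaddr = 162 = 0b10100010
Split: l1_idx=5, l2_idx=0, offset=2
L1[5] = 2
L2[2][0] = 53
paddr = 53 * 8 + 2 = 426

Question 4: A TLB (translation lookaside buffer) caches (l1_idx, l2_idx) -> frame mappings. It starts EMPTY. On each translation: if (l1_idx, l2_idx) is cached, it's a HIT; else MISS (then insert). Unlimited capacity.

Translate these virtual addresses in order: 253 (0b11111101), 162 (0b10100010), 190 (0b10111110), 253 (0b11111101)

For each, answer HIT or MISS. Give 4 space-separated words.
vaddr=253: (7,3) not in TLB -> MISS, insert
vaddr=162: (5,0) not in TLB -> MISS, insert
vaddr=190: (5,3) not in TLB -> MISS, insert
vaddr=253: (7,3) in TLB -> HIT

Answer: MISS MISS MISS HIT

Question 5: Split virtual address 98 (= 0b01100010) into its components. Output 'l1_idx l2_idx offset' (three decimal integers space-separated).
vaddr = 98 = 0b01100010
  top 3 bits -> l1_idx = 3
  next 2 bits -> l2_idx = 0
  bottom 3 bits -> offset = 2

Answer: 3 0 2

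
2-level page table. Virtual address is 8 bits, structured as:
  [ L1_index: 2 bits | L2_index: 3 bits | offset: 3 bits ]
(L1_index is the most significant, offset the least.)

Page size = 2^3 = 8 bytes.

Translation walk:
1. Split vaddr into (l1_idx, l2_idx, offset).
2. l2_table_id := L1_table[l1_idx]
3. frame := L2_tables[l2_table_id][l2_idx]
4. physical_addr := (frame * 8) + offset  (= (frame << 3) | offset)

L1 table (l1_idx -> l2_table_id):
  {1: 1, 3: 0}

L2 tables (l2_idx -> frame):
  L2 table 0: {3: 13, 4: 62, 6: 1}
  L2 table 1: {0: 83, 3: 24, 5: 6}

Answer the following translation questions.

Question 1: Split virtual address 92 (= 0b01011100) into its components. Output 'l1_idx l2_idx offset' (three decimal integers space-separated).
vaddr = 92 = 0b01011100
  top 2 bits -> l1_idx = 1
  next 3 bits -> l2_idx = 3
  bottom 3 bits -> offset = 4

Answer: 1 3 4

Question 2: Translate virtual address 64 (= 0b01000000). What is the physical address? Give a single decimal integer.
Answer: 664

Derivation:
vaddr = 64 = 0b01000000
Split: l1_idx=1, l2_idx=0, offset=0
L1[1] = 1
L2[1][0] = 83
paddr = 83 * 8 + 0 = 664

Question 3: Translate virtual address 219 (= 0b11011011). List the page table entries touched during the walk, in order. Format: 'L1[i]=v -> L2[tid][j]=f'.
vaddr = 219 = 0b11011011
Split: l1_idx=3, l2_idx=3, offset=3

Answer: L1[3]=0 -> L2[0][3]=13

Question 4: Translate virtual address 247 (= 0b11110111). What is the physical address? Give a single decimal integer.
Answer: 15

Derivation:
vaddr = 247 = 0b11110111
Split: l1_idx=3, l2_idx=6, offset=7
L1[3] = 0
L2[0][6] = 1
paddr = 1 * 8 + 7 = 15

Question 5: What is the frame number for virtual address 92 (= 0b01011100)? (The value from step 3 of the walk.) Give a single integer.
Answer: 24

Derivation:
vaddr = 92: l1_idx=1, l2_idx=3
L1[1] = 1; L2[1][3] = 24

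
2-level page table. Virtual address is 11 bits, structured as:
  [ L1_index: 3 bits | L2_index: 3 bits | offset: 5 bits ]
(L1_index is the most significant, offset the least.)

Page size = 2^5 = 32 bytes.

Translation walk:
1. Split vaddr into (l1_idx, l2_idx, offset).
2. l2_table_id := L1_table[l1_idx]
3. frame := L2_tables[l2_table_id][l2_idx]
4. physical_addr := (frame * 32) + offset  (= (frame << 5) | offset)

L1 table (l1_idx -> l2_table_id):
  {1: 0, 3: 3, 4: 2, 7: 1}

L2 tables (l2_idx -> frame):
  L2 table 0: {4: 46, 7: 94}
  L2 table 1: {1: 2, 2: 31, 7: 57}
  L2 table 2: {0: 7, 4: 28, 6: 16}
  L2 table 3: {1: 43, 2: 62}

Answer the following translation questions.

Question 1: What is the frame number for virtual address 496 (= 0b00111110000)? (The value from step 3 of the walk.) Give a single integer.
Answer: 94

Derivation:
vaddr = 496: l1_idx=1, l2_idx=7
L1[1] = 0; L2[0][7] = 94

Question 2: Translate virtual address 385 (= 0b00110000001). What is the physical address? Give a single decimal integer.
Answer: 1473

Derivation:
vaddr = 385 = 0b00110000001
Split: l1_idx=1, l2_idx=4, offset=1
L1[1] = 0
L2[0][4] = 46
paddr = 46 * 32 + 1 = 1473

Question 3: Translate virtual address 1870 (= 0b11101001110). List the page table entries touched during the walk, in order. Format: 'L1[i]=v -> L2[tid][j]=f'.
Answer: L1[7]=1 -> L2[1][2]=31

Derivation:
vaddr = 1870 = 0b11101001110
Split: l1_idx=7, l2_idx=2, offset=14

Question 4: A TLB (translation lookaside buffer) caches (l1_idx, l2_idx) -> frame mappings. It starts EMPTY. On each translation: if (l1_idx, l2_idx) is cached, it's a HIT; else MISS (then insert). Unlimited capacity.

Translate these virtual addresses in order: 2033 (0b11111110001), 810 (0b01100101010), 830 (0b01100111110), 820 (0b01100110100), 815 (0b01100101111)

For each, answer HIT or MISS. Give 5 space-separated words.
Answer: MISS MISS HIT HIT HIT

Derivation:
vaddr=2033: (7,7) not in TLB -> MISS, insert
vaddr=810: (3,1) not in TLB -> MISS, insert
vaddr=830: (3,1) in TLB -> HIT
vaddr=820: (3,1) in TLB -> HIT
vaddr=815: (3,1) in TLB -> HIT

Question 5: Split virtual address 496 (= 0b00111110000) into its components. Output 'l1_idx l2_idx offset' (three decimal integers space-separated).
vaddr = 496 = 0b00111110000
  top 3 bits -> l1_idx = 1
  next 3 bits -> l2_idx = 7
  bottom 5 bits -> offset = 16

Answer: 1 7 16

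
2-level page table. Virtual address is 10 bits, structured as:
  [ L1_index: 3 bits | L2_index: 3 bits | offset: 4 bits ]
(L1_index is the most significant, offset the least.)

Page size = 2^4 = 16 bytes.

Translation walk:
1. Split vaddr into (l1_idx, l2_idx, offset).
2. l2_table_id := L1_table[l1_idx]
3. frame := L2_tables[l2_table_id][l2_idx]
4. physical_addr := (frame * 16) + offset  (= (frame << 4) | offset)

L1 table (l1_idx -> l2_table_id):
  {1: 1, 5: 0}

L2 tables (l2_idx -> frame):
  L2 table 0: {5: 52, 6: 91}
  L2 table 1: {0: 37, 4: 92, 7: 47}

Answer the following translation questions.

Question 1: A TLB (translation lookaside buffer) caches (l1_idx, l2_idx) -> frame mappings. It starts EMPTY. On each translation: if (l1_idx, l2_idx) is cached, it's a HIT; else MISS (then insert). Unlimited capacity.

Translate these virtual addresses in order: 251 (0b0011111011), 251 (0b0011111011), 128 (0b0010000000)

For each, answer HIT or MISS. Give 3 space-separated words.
vaddr=251: (1,7) not in TLB -> MISS, insert
vaddr=251: (1,7) in TLB -> HIT
vaddr=128: (1,0) not in TLB -> MISS, insert

Answer: MISS HIT MISS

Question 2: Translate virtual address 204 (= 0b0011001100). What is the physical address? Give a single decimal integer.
Answer: 1484

Derivation:
vaddr = 204 = 0b0011001100
Split: l1_idx=1, l2_idx=4, offset=12
L1[1] = 1
L2[1][4] = 92
paddr = 92 * 16 + 12 = 1484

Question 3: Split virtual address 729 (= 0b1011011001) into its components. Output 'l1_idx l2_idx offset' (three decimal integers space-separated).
vaddr = 729 = 0b1011011001
  top 3 bits -> l1_idx = 5
  next 3 bits -> l2_idx = 5
  bottom 4 bits -> offset = 9

Answer: 5 5 9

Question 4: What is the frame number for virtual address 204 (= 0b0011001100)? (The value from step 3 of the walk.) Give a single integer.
Answer: 92

Derivation:
vaddr = 204: l1_idx=1, l2_idx=4
L1[1] = 1; L2[1][4] = 92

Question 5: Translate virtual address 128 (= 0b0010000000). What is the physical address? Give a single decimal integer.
Answer: 592

Derivation:
vaddr = 128 = 0b0010000000
Split: l1_idx=1, l2_idx=0, offset=0
L1[1] = 1
L2[1][0] = 37
paddr = 37 * 16 + 0 = 592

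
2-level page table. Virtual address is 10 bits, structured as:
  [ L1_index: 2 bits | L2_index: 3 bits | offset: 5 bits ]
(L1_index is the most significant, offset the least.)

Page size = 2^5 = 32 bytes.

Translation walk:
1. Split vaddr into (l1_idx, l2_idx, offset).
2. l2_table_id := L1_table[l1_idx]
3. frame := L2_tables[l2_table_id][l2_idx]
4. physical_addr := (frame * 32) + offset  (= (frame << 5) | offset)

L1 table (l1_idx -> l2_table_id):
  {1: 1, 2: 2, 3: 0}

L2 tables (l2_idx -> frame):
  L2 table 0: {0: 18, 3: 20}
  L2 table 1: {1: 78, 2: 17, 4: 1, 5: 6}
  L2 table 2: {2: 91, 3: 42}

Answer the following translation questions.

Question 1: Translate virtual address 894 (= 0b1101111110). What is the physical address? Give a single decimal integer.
Answer: 670

Derivation:
vaddr = 894 = 0b1101111110
Split: l1_idx=3, l2_idx=3, offset=30
L1[3] = 0
L2[0][3] = 20
paddr = 20 * 32 + 30 = 670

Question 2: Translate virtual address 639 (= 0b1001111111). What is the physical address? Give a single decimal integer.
Answer: 1375

Derivation:
vaddr = 639 = 0b1001111111
Split: l1_idx=2, l2_idx=3, offset=31
L1[2] = 2
L2[2][3] = 42
paddr = 42 * 32 + 31 = 1375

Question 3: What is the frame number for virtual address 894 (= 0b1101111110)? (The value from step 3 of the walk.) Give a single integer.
vaddr = 894: l1_idx=3, l2_idx=3
L1[3] = 0; L2[0][3] = 20

Answer: 20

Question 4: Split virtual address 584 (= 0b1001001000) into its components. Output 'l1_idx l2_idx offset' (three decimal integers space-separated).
vaddr = 584 = 0b1001001000
  top 2 bits -> l1_idx = 2
  next 3 bits -> l2_idx = 2
  bottom 5 bits -> offset = 8

Answer: 2 2 8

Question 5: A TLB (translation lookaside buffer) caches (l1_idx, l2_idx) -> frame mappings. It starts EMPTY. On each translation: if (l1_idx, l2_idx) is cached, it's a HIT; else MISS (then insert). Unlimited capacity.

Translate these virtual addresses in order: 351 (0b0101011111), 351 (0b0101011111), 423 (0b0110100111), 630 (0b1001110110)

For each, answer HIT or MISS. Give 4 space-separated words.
Answer: MISS HIT MISS MISS

Derivation:
vaddr=351: (1,2) not in TLB -> MISS, insert
vaddr=351: (1,2) in TLB -> HIT
vaddr=423: (1,5) not in TLB -> MISS, insert
vaddr=630: (2,3) not in TLB -> MISS, insert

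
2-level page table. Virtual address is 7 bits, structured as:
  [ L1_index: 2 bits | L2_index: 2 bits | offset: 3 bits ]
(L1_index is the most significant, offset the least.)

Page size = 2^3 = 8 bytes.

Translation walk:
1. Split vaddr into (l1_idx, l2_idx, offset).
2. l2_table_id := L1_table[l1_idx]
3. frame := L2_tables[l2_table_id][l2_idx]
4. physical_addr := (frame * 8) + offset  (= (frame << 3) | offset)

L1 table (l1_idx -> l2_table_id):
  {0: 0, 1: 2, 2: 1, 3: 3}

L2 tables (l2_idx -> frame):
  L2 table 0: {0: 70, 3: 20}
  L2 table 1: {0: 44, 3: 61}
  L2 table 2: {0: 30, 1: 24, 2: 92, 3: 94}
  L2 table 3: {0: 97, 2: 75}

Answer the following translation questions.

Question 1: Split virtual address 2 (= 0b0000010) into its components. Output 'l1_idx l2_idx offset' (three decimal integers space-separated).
vaddr = 2 = 0b0000010
  top 2 bits -> l1_idx = 0
  next 2 bits -> l2_idx = 0
  bottom 3 bits -> offset = 2

Answer: 0 0 2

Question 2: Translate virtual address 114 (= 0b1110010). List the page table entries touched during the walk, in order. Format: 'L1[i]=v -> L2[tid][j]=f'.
vaddr = 114 = 0b1110010
Split: l1_idx=3, l2_idx=2, offset=2

Answer: L1[3]=3 -> L2[3][2]=75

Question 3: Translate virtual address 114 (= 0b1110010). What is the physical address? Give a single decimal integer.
vaddr = 114 = 0b1110010
Split: l1_idx=3, l2_idx=2, offset=2
L1[3] = 3
L2[3][2] = 75
paddr = 75 * 8 + 2 = 602

Answer: 602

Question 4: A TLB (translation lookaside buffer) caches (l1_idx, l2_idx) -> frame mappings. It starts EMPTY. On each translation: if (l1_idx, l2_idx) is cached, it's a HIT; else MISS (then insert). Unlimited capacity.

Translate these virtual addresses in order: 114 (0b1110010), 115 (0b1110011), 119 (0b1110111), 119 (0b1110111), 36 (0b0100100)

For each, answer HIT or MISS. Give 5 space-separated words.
vaddr=114: (3,2) not in TLB -> MISS, insert
vaddr=115: (3,2) in TLB -> HIT
vaddr=119: (3,2) in TLB -> HIT
vaddr=119: (3,2) in TLB -> HIT
vaddr=36: (1,0) not in TLB -> MISS, insert

Answer: MISS HIT HIT HIT MISS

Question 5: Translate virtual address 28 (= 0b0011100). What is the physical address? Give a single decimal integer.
Answer: 164

Derivation:
vaddr = 28 = 0b0011100
Split: l1_idx=0, l2_idx=3, offset=4
L1[0] = 0
L2[0][3] = 20
paddr = 20 * 8 + 4 = 164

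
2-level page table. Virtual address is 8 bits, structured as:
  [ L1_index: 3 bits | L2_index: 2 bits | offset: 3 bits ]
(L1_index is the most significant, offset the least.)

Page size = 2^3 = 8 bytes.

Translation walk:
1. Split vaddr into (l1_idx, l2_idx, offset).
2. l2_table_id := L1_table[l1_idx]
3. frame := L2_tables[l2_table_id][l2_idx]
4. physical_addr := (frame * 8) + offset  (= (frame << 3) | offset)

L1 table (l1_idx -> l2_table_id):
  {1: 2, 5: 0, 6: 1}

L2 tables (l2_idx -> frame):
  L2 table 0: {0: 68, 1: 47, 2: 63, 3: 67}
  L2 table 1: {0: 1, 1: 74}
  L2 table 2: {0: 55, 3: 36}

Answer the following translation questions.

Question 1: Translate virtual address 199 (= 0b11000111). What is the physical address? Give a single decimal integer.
Answer: 15

Derivation:
vaddr = 199 = 0b11000111
Split: l1_idx=6, l2_idx=0, offset=7
L1[6] = 1
L2[1][0] = 1
paddr = 1 * 8 + 7 = 15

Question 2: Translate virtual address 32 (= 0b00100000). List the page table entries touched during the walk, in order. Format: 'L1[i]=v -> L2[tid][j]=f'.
Answer: L1[1]=2 -> L2[2][0]=55

Derivation:
vaddr = 32 = 0b00100000
Split: l1_idx=1, l2_idx=0, offset=0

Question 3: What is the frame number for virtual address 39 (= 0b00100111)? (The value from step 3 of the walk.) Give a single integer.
Answer: 55

Derivation:
vaddr = 39: l1_idx=1, l2_idx=0
L1[1] = 2; L2[2][0] = 55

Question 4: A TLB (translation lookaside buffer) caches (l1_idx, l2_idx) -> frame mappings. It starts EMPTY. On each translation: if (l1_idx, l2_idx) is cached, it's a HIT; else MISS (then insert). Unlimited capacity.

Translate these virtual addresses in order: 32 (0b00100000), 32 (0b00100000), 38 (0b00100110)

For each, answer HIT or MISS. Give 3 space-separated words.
vaddr=32: (1,0) not in TLB -> MISS, insert
vaddr=32: (1,0) in TLB -> HIT
vaddr=38: (1,0) in TLB -> HIT

Answer: MISS HIT HIT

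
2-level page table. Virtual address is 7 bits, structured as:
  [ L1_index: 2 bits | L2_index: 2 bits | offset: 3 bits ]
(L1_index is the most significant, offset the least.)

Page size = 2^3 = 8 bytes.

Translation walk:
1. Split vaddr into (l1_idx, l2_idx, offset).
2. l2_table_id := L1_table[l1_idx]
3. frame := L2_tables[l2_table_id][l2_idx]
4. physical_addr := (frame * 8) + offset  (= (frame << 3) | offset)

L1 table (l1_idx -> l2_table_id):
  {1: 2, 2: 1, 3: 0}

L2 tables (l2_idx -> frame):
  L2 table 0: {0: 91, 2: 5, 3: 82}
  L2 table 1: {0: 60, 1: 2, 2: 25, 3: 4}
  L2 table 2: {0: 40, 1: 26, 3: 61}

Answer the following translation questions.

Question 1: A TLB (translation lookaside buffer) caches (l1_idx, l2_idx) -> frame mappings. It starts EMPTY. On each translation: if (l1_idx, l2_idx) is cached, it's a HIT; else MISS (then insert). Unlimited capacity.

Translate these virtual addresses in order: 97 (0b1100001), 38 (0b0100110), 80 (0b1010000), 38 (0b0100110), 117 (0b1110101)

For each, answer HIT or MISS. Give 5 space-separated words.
Answer: MISS MISS MISS HIT MISS

Derivation:
vaddr=97: (3,0) not in TLB -> MISS, insert
vaddr=38: (1,0) not in TLB -> MISS, insert
vaddr=80: (2,2) not in TLB -> MISS, insert
vaddr=38: (1,0) in TLB -> HIT
vaddr=117: (3,2) not in TLB -> MISS, insert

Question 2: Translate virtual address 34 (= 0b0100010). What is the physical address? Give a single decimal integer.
vaddr = 34 = 0b0100010
Split: l1_idx=1, l2_idx=0, offset=2
L1[1] = 2
L2[2][0] = 40
paddr = 40 * 8 + 2 = 322

Answer: 322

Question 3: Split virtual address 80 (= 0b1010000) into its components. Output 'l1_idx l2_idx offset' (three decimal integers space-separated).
Answer: 2 2 0

Derivation:
vaddr = 80 = 0b1010000
  top 2 bits -> l1_idx = 2
  next 2 bits -> l2_idx = 2
  bottom 3 bits -> offset = 0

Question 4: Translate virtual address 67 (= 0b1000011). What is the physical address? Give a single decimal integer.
Answer: 483

Derivation:
vaddr = 67 = 0b1000011
Split: l1_idx=2, l2_idx=0, offset=3
L1[2] = 1
L2[1][0] = 60
paddr = 60 * 8 + 3 = 483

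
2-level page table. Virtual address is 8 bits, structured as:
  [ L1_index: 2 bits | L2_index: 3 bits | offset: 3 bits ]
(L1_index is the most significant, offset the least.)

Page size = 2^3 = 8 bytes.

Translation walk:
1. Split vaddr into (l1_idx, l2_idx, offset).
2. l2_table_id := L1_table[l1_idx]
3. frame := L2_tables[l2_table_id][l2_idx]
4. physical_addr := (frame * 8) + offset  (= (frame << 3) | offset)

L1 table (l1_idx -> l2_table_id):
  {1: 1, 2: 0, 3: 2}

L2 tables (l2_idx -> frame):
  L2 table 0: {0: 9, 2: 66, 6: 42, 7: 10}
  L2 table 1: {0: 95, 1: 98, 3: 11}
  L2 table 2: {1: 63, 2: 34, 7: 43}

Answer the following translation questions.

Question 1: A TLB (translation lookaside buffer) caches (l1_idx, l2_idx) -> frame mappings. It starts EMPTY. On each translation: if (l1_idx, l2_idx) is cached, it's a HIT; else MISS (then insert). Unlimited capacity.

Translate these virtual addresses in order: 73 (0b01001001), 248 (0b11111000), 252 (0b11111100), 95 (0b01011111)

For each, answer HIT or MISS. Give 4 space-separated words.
Answer: MISS MISS HIT MISS

Derivation:
vaddr=73: (1,1) not in TLB -> MISS, insert
vaddr=248: (3,7) not in TLB -> MISS, insert
vaddr=252: (3,7) in TLB -> HIT
vaddr=95: (1,3) not in TLB -> MISS, insert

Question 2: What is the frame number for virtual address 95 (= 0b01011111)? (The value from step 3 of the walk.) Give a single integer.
vaddr = 95: l1_idx=1, l2_idx=3
L1[1] = 1; L2[1][3] = 11

Answer: 11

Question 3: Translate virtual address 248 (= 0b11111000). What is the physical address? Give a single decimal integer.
vaddr = 248 = 0b11111000
Split: l1_idx=3, l2_idx=7, offset=0
L1[3] = 2
L2[2][7] = 43
paddr = 43 * 8 + 0 = 344

Answer: 344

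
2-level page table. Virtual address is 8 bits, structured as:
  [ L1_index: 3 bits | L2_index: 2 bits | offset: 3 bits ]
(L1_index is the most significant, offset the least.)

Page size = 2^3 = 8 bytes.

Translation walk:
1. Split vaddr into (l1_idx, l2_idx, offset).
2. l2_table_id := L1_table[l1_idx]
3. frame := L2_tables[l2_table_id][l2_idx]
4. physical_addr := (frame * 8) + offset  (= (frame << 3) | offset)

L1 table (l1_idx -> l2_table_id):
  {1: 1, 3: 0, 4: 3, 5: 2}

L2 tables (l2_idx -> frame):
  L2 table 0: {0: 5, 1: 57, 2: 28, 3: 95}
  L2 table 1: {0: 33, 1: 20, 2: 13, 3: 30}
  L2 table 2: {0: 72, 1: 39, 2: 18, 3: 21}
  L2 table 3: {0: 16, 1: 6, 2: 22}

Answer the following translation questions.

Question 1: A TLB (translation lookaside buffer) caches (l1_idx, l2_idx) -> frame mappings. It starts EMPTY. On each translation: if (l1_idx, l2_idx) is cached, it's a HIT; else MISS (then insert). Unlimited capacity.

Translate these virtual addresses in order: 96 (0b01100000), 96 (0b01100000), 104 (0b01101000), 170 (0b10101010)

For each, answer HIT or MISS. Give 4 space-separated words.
Answer: MISS HIT MISS MISS

Derivation:
vaddr=96: (3,0) not in TLB -> MISS, insert
vaddr=96: (3,0) in TLB -> HIT
vaddr=104: (3,1) not in TLB -> MISS, insert
vaddr=170: (5,1) not in TLB -> MISS, insert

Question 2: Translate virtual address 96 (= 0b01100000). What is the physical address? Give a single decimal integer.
vaddr = 96 = 0b01100000
Split: l1_idx=3, l2_idx=0, offset=0
L1[3] = 0
L2[0][0] = 5
paddr = 5 * 8 + 0 = 40

Answer: 40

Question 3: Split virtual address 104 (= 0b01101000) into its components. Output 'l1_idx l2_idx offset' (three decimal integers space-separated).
Answer: 3 1 0

Derivation:
vaddr = 104 = 0b01101000
  top 3 bits -> l1_idx = 3
  next 2 bits -> l2_idx = 1
  bottom 3 bits -> offset = 0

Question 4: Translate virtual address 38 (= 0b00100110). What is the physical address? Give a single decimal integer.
Answer: 270

Derivation:
vaddr = 38 = 0b00100110
Split: l1_idx=1, l2_idx=0, offset=6
L1[1] = 1
L2[1][0] = 33
paddr = 33 * 8 + 6 = 270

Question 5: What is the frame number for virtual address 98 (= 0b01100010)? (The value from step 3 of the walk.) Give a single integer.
Answer: 5

Derivation:
vaddr = 98: l1_idx=3, l2_idx=0
L1[3] = 0; L2[0][0] = 5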